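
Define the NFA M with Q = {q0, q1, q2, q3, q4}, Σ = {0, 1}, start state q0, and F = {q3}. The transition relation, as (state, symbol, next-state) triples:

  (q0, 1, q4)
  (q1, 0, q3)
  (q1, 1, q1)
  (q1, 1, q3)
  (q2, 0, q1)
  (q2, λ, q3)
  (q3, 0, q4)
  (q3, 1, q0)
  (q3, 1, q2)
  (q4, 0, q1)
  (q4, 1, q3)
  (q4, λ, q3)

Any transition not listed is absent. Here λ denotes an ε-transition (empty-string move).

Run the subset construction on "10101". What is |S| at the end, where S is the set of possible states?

Start in {q0}.
Read '1': q0→{q4}; union {q4}; ε-closure = {q3, q4}.
Read '0': q3→{q4}, q4→{q1}; union {q1, q4}; ε-closure = {q1, q3, q4}.
Read '1': q1→{q1, q3}, q3→{q0, q2}, q4→{q3}; now {q0, q1, q2, q3}.
Read '0': q0→∅, q1→{q3}, q2→{q1}, q3→{q4}; now {q1, q3, q4}.
Read '1': q1→{q1, q3}, q3→{q0, q2}, q4→{q3}; now {q0, q1, q2, q3}.
That set has 4 states.

4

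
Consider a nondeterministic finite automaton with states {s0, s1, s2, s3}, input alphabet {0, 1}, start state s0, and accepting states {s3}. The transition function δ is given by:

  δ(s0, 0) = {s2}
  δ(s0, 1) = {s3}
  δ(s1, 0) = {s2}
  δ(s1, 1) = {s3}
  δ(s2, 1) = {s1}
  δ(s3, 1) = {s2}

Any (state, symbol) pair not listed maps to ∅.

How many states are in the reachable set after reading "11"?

Start in {s0}.
Read '1': s0→{s3}; now {s3}.
Read '1': s3→{s2}; now {s2}.
That set has 1 state.

1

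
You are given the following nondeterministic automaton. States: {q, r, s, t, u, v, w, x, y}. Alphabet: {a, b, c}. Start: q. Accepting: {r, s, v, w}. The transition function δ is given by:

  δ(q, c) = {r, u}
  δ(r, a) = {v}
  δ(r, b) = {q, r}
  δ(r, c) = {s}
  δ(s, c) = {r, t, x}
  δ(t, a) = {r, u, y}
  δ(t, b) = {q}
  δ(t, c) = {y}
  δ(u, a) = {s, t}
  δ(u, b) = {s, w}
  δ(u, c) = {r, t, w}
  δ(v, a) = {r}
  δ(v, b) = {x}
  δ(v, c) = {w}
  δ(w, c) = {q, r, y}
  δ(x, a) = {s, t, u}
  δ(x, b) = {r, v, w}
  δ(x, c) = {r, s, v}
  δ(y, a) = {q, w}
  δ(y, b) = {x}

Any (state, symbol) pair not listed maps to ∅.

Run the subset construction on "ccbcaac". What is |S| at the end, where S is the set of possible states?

4

Start in {q}.
Read 'c': {q} → {r, u}.
Read 'c': {r, u} → {r, s, t, w}.
Read 'b': {r, s, t, w} → {q, r}.
Read 'c': {q, r} → {r, s, u}.
Read 'a': {r, s, u} → {s, t, v}.
Read 'a': {s, t, v} → {r, u, y}.
Read 'c': {r, u, y} → {r, s, t, w}.
That set has 4 states.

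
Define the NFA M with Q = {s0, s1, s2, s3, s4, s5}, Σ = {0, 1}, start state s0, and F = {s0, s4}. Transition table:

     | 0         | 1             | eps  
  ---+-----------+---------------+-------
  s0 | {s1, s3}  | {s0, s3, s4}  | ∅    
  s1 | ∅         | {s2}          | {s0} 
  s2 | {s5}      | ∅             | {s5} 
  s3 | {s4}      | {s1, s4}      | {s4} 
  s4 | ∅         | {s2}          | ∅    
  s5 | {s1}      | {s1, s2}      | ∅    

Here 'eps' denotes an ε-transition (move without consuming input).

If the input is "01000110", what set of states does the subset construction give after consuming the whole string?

{s0, s1, s3, s4, s5}

Start in {s0}.
Read '0': {s0} → {s0, s1, s3, s4}.
Read '1': {s0, s1, s3, s4} → {s0, s1, s2, s3, s4, s5}.
Read '0': {s0, s1, s2, s3, s4, s5} → {s0, s1, s3, s4, s5}.
Read '0': {s0, s1, s3, s4, s5} → {s0, s1, s3, s4}.
Read '0': {s0, s1, s3, s4} → {s0, s1, s3, s4}.
Read '1': {s0, s1, s3, s4} → {s0, s1, s2, s3, s4, s5}.
Read '1': {s0, s1, s2, s3, s4, s5} → {s0, s1, s2, s3, s4, s5}.
Read '0': {s0, s1, s2, s3, s4, s5} → {s0, s1, s3, s4, s5}.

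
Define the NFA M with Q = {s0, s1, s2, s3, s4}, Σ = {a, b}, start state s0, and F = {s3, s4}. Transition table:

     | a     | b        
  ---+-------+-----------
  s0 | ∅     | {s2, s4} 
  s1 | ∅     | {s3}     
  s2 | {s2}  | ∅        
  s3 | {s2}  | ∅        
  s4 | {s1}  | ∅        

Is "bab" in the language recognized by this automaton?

Yes

Start in {s0}.
Read 'b': s0→{s2, s4}; now {s2, s4}.
Read 'a': s2→{s2}, s4→{s1}; now {s1, s2}.
Read 'b': s1→{s3}, s2→∅; now {s3}.
The final set {s3} contains the accepting state s3.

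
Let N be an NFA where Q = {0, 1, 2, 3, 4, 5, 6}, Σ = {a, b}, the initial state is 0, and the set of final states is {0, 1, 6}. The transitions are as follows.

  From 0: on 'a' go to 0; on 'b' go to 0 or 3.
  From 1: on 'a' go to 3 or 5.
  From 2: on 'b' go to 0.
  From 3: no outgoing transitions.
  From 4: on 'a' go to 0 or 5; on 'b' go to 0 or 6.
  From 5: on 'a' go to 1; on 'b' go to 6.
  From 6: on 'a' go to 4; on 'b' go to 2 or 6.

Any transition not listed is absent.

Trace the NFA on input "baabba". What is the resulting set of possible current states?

Start in {0}.
Read 'b': {0} → {0, 3}.
Read 'a': {0, 3} → {0}.
Read 'a': {0} → {0}.
Read 'b': {0} → {0, 3}.
Read 'b': {0, 3} → {0, 3}.
Read 'a': {0, 3} → {0}.

{0}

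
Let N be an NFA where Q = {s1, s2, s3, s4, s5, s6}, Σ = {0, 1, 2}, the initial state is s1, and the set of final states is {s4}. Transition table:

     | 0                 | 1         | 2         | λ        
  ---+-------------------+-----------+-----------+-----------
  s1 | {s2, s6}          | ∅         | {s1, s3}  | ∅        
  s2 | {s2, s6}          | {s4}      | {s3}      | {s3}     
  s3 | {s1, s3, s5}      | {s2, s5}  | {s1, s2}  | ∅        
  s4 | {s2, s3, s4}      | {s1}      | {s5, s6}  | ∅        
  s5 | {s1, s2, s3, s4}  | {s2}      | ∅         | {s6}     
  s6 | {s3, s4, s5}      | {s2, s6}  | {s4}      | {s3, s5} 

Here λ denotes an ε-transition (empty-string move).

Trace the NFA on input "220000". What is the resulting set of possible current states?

{s1, s2, s3, s4, s5, s6}

Start in {s1}.
Read '2': s1→{s1, s3}; now {s1, s3}.
Read '2': s1→{s1, s3}, s3→{s1, s2}; now {s1, s2, s3}.
Read '0': s1→{s2, s6}, s2→{s2, s6}, s3→{s1, s3, s5}; now {s1, s2, s3, s5, s6}.
Read '0': s1→{s2, s6}, s2→{s2, s6}, s3→{s1, s3, s5}, s5→{s1, s2, s3, s4}, s6→{s3, s4, s5}; now {s1, s2, s3, s4, s5, s6}.
Read '0': s1→{s2, s6}, s2→{s2, s6}, s3→{s1, s3, s5}, s4→{s2, s3, s4}, s5→{s1, s2, s3, s4}, s6→{s3, s4, s5}; now {s1, s2, s3, s4, s5, s6}.
Read '0': s1→{s2, s6}, s2→{s2, s6}, s3→{s1, s3, s5}, s4→{s2, s3, s4}, s5→{s1, s2, s3, s4}, s6→{s3, s4, s5}; now {s1, s2, s3, s4, s5, s6}.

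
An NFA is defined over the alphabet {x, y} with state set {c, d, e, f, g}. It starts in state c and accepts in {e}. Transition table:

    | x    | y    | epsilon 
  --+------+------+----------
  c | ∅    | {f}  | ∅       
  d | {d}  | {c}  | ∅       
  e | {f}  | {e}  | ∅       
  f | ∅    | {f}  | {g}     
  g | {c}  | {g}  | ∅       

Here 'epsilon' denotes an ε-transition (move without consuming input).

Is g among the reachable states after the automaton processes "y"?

Yes

Start in {c}.
Read 'y': c→{f}; union {f}; ε-closure = {f, g}.
State g is in {f, g}.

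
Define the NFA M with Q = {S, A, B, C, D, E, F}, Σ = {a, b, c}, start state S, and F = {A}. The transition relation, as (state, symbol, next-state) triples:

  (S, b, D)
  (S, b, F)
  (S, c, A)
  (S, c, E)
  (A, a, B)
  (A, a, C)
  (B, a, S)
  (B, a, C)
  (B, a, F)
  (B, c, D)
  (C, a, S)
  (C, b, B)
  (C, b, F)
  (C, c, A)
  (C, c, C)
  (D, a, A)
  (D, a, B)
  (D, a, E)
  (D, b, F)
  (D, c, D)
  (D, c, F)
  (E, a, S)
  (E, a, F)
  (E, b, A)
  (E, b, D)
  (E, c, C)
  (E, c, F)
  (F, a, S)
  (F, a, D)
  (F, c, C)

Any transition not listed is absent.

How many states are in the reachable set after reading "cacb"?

4

Start in {S}.
Read 'c': {S} → {A, E}.
Read 'a': {A, E} → {S, B, C, F}.
Read 'c': {S, B, C, F} → {A, C, D, E}.
Read 'b': {A, C, D, E} → {A, B, D, F}.
That set has 4 states.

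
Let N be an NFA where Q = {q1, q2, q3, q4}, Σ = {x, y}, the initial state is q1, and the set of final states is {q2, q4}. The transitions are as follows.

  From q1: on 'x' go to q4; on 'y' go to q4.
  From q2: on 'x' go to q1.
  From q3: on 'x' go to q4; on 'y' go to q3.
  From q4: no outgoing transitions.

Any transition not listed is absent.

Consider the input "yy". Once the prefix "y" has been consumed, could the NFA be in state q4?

Start in {q1}.
Read 'y': {q1} → {q4}.
State q4 is in {q4}.

Yes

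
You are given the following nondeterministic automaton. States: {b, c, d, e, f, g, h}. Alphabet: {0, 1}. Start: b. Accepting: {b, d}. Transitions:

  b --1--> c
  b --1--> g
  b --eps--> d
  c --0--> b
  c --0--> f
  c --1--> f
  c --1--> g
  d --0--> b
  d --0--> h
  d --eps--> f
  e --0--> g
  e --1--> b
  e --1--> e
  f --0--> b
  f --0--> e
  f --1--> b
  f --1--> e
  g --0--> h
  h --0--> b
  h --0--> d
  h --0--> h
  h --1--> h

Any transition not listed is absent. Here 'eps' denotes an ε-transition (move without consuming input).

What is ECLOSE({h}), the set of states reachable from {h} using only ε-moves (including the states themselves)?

Begin with {h}.
No ε-moves leave this set, so the closure equals the set itself.

{h}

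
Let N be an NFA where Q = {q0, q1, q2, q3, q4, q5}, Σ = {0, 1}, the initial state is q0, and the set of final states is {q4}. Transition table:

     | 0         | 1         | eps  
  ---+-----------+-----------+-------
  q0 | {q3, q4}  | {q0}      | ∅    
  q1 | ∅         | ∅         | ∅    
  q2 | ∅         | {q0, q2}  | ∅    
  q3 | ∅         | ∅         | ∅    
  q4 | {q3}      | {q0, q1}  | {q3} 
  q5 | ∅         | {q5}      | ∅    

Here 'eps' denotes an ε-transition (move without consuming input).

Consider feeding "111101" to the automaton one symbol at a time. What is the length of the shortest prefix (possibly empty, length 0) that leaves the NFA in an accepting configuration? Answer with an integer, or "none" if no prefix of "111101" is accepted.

5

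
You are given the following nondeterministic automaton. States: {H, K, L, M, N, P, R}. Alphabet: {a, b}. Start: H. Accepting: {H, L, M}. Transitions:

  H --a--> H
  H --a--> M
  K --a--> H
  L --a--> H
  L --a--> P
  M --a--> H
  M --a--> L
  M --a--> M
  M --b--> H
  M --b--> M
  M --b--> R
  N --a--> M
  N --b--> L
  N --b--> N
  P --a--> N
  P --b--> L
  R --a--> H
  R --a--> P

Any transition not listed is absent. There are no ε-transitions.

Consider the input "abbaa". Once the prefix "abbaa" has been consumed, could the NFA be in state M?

Start in {H}.
Read 'a': H→{H, M}; now {H, M}.
Read 'b': H→∅, M→{H, M, R}; now {H, M, R}.
Read 'b': H→∅, M→{H, M, R}, R→∅; now {H, M, R}.
Read 'a': H→{H, M}, M→{H, L, M}, R→{H, P}; now {H, L, M, P}.
Read 'a': H→{H, M}, L→{H, P}, M→{H, L, M}, P→{N}; now {H, L, M, N, P}.
State M is in {H, L, M, N, P}.

Yes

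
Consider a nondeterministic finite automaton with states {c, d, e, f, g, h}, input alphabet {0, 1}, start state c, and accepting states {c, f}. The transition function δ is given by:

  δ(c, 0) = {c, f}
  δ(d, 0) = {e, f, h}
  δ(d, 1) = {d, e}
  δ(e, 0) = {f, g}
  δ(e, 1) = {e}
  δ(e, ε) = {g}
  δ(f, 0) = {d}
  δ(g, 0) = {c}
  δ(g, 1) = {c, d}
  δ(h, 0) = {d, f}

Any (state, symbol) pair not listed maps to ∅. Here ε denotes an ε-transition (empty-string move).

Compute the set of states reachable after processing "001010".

{c, e, f, g, h}

Start in {c}.
Read '0': {c} → {c, f}.
Read '0': {c, f} → {c, d, f}.
Read '1': {c, d, f} → {d, e, g}.
Read '0': {d, e, g} → {c, e, f, g, h}.
Read '1': {c, e, f, g, h} → {c, d, e, g}.
Read '0': {c, d, e, g} → {c, e, f, g, h}.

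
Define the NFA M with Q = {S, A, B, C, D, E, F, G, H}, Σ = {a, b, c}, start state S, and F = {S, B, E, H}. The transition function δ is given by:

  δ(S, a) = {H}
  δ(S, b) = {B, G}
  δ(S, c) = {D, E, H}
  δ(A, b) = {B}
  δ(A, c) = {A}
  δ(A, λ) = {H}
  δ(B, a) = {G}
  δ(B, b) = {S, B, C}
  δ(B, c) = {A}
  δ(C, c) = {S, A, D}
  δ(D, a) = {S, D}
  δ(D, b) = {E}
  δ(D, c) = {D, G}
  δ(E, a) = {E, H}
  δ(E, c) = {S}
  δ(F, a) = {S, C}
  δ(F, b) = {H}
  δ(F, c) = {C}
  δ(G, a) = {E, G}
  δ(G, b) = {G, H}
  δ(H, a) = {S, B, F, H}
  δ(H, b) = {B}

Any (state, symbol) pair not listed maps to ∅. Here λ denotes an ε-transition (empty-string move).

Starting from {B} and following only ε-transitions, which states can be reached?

{B}

Begin with {B}.
No ε-moves leave this set, so the closure equals the set itself.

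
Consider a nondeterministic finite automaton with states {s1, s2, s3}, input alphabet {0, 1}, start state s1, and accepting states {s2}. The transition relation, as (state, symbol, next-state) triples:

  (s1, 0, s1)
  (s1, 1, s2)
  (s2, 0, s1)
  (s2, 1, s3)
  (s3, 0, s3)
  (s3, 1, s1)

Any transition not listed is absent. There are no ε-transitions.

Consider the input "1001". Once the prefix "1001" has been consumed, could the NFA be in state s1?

No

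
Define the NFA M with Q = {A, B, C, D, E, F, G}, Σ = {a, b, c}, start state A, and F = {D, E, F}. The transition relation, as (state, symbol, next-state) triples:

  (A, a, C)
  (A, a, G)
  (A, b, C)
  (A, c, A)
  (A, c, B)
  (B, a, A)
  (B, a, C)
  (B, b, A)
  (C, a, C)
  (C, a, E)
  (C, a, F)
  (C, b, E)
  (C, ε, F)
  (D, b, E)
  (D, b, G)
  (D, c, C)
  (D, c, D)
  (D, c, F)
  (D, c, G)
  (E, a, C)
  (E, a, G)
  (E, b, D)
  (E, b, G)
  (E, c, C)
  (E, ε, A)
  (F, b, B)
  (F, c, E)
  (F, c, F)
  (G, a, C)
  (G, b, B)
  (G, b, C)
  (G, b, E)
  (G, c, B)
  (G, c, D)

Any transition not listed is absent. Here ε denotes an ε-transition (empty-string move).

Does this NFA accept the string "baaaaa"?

Yes

Start in {A}.
Read 'b': {A} → {C, F}.
Read 'a': {C, F} → {A, C, E, F}.
Read 'a': {A, C, E, F} → {A, C, E, F, G}.
Read 'a': {A, C, E, F, G} → {A, C, E, F, G}.
Read 'a': {A, C, E, F, G} → {A, C, E, F, G}.
Read 'a': {A, C, E, F, G} → {A, C, E, F, G}.
The final set {A, C, E, F, G} contains the accepting states E, F.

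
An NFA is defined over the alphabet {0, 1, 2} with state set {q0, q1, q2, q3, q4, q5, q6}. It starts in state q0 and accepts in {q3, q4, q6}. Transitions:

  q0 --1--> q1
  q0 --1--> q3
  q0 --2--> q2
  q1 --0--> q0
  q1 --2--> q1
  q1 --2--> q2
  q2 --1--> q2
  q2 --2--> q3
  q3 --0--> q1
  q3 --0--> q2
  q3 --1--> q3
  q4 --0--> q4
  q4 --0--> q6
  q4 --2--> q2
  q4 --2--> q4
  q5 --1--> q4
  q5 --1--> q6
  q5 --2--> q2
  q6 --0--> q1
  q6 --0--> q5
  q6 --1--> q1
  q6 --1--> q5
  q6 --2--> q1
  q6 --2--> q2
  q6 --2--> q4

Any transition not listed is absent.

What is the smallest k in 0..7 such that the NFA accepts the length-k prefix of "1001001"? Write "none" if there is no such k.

Start in {q0}.
Read '1': {q0} → {q1, q3}.
None of the earlier sets intersect F, but {q1, q3} does.

1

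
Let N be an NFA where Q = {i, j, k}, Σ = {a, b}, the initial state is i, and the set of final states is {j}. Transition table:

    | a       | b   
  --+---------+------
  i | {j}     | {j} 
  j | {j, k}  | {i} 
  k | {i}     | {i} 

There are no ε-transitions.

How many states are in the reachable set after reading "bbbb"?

Start in {i}.
Read 'b': i→{j}; now {j}.
Read 'b': j→{i}; now {i}.
Read 'b': i→{j}; now {j}.
Read 'b': j→{i}; now {i}.
That set has 1 state.

1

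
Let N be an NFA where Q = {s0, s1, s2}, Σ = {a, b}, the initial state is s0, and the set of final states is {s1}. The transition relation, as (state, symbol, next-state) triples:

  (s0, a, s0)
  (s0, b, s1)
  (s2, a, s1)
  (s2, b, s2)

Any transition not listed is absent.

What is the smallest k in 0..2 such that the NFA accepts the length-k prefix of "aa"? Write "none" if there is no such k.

Start in {s0}.
Read 'a': {s0} → {s0}.
Read 'a': {s0} → {s0}.
No reachable set along the way intersects F.

none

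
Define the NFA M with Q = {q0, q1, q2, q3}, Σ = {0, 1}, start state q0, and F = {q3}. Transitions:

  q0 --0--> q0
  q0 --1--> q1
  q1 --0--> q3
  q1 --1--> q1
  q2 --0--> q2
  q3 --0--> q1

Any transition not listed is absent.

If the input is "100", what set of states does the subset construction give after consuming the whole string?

{q1}

Start in {q0}.
Read '1': q0→{q1}; now {q1}.
Read '0': q1→{q3}; now {q3}.
Read '0': q3→{q1}; now {q1}.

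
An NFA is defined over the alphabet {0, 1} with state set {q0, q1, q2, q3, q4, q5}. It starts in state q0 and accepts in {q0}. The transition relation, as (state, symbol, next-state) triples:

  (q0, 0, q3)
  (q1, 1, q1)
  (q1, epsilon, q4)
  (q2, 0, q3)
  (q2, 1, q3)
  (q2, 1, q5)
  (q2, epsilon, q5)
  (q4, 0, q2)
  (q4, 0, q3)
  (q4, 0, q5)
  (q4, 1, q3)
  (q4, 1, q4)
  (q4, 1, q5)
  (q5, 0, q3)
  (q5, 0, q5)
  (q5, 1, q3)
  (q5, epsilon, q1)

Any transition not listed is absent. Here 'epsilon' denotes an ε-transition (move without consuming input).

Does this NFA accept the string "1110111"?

No

Start in {q0}.
Read '1': {q0} → ∅.
The set is empty and remains empty for the remaining 6 symbols.
The final set ∅ contains no accepting state.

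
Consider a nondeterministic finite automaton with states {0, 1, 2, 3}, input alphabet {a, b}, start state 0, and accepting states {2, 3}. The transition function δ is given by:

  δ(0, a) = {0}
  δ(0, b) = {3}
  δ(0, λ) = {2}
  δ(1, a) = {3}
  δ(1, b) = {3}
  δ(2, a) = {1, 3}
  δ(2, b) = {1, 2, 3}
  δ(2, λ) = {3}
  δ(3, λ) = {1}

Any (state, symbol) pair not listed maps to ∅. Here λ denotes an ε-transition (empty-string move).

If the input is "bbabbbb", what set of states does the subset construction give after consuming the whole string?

Start: ε-closure({0}) = {0, 1, 2, 3}.
Read 'b': 0→{3}, 1→{3}, 2→{1, 2, 3}, 3→∅; now {1, 2, 3}.
Read 'b': 1→{3}, 2→{1, 2, 3}, 3→∅; now {1, 2, 3}.
Read 'a': 1→{3}, 2→{1, 3}, 3→∅; now {1, 3}.
Read 'b': 1→{3}, 3→∅; union {3}; ε-closure = {1, 3}.
Read 'b': 1→{3}, 3→∅; union {3}; ε-closure = {1, 3}.
Read 'b': 1→{3}, 3→∅; union {3}; ε-closure = {1, 3}.
Read 'b': 1→{3}, 3→∅; union {3}; ε-closure = {1, 3}.

{1, 3}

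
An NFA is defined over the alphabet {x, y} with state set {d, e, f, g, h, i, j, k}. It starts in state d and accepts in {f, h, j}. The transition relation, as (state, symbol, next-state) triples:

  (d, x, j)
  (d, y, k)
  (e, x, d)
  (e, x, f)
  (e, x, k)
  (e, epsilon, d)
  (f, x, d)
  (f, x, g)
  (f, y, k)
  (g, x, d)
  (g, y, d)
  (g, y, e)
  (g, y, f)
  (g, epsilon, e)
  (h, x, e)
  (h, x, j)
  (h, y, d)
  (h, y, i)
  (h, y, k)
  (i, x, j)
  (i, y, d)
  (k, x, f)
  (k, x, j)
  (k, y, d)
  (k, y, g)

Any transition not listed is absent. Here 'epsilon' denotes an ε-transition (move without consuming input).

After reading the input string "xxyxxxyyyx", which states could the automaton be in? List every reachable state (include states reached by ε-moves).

Start in {d}.
Read 'x': d→{j}; now {j}.
Read 'x': j→∅; now ∅.
The set is empty and remains empty for the remaining 8 symbols.

∅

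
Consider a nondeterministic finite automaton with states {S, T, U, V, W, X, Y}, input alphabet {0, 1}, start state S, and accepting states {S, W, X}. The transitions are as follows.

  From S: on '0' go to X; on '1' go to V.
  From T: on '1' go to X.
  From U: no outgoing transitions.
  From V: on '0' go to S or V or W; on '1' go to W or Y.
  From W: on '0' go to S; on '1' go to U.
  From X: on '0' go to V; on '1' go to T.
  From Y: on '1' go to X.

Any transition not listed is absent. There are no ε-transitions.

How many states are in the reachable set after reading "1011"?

Start in {S}.
Read '1': S→{V}; now {V}.
Read '0': V→{S, V, W}; now {S, V, W}.
Read '1': S→{V}, V→{W, Y}, W→{U}; now {U, V, W, Y}.
Read '1': U→∅, V→{W, Y}, W→{U}, Y→{X}; now {U, W, X, Y}.
That set has 4 states.

4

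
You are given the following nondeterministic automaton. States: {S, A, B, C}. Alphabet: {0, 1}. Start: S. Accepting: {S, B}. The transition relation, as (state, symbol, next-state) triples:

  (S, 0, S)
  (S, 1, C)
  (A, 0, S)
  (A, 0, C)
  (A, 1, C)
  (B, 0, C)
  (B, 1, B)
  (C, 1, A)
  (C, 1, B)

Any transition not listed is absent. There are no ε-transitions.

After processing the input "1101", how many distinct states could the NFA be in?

3

Start in {S}.
Read '1': {S} → {C}.
Read '1': {C} → {A, B}.
Read '0': {A, B} → {S, C}.
Read '1': {S, C} → {A, B, C}.
That set has 3 states.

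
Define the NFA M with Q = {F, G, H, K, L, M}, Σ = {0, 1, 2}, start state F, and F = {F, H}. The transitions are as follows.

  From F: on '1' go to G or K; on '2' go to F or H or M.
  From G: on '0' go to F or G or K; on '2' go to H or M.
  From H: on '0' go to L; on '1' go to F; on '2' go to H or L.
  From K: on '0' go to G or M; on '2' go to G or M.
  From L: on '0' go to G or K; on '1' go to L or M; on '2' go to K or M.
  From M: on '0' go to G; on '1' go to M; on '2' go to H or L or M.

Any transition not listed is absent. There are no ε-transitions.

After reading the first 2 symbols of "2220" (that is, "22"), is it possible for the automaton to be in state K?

Start in {F}.
Read '2': F→{F, H, M}; now {F, H, M}.
Read '2': F→{F, H, M}, H→{H, L}, M→{H, L, M}; now {F, H, L, M}.
State K is not in {F, H, L, M}.

No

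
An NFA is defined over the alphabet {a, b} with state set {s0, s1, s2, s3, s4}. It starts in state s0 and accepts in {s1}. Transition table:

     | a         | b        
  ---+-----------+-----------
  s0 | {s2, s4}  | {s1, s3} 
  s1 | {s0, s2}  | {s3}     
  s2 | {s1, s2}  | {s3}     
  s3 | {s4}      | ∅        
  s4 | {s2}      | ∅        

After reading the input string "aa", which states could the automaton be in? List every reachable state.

{s1, s2}

Start in {s0}.
Read 'a': {s0} → {s2, s4}.
Read 'a': {s2, s4} → {s1, s2}.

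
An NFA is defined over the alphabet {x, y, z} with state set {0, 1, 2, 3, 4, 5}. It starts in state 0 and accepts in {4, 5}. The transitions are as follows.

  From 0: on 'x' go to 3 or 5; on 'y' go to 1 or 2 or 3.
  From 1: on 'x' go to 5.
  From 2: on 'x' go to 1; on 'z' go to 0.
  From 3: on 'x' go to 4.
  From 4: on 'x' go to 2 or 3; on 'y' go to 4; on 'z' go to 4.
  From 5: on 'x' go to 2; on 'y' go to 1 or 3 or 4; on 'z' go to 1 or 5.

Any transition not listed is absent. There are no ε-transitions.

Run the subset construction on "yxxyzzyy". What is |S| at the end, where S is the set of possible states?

Start in {0}.
Read 'y': 0→{1, 2, 3}; now {1, 2, 3}.
Read 'x': 1→{5}, 2→{1}, 3→{4}; now {1, 4, 5}.
Read 'x': 1→{5}, 4→{2, 3}, 5→{2}; now {2, 3, 5}.
Read 'y': 2→∅, 3→∅, 5→{1, 3, 4}; now {1, 3, 4}.
Read 'z': 1→∅, 3→∅, 4→{4}; now {4}.
Read 'z': 4→{4}; now {4}.
Read 'y': 4→{4}; now {4}.
Read 'y': 4→{4}; now {4}.
That set has 1 state.

1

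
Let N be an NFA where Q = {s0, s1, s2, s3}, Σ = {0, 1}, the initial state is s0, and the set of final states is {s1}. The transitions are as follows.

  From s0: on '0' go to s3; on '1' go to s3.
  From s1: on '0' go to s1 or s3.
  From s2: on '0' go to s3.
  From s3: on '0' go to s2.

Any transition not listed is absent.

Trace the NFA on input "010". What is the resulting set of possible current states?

∅

Start in {s0}.
Read '0': s0→{s3}; now {s3}.
Read '1': s3→∅; now ∅.
The set is empty and remains empty for the remaining 1 symbol.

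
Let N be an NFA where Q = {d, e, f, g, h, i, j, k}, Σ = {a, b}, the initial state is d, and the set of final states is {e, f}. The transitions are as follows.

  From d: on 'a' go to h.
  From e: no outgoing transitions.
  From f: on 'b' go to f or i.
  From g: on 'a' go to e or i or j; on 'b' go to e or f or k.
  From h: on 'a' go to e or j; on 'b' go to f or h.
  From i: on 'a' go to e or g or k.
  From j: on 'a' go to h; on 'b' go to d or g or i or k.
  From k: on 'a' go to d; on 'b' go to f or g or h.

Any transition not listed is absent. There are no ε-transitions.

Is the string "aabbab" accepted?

Start in {d}.
Read 'a': {d} → {h}.
Read 'a': {h} → {e, j}.
Read 'b': {e, j} → {d, g, i, k}.
Read 'b': {d, g, i, k} → {e, f, g, h, k}.
Read 'a': {e, f, g, h, k} → {d, e, i, j}.
Read 'b': {d, e, i, j} → {d, g, i, k}.
The final set {d, g, i, k} contains no accepting state.

No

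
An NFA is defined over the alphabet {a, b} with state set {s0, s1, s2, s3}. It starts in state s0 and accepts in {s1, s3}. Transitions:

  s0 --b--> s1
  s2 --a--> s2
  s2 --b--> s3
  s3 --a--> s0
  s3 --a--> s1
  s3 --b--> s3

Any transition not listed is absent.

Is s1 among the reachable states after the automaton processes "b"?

Start in {s0}.
Read 'b': s0→{s1}; now {s1}.
State s1 is in {s1}.

Yes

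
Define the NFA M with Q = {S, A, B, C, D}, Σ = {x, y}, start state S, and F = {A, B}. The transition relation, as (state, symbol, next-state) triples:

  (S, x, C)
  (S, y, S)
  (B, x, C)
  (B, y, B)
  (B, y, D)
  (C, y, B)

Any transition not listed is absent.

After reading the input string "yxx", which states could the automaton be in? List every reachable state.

∅

Start in {S}.
Read 'y': S→{S}; now {S}.
Read 'x': S→{C}; now {C}.
Read 'x': C→∅; now ∅.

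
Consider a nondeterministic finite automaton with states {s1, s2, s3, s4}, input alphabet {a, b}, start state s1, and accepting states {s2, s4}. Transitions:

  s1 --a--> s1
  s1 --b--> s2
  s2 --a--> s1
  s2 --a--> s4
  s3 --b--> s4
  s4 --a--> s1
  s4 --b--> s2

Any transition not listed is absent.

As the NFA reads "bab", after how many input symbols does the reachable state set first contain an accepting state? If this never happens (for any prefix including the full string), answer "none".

Start in {s1}.
Read 'b': {s1} → {s2}.
None of the earlier sets intersect F, but {s2} does.

1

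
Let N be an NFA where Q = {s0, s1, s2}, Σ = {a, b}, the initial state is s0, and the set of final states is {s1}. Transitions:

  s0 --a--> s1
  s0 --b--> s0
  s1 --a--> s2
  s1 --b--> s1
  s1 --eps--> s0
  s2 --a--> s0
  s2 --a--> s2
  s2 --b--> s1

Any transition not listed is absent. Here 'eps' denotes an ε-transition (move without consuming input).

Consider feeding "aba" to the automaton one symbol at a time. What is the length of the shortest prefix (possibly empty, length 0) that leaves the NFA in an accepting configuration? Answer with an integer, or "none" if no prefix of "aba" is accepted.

1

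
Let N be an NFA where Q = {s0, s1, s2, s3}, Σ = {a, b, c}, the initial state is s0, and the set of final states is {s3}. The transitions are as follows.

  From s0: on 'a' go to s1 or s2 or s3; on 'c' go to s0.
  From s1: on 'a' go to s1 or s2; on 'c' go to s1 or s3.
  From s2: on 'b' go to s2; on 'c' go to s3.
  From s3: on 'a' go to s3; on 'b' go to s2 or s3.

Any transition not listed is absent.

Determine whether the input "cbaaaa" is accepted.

Start in {s0}.
Read 'c': s0→{s0}; now {s0}.
Read 'b': s0→∅; now ∅.
The set is empty and remains empty for the remaining 4 symbols.
The final set ∅ contains no accepting state.

No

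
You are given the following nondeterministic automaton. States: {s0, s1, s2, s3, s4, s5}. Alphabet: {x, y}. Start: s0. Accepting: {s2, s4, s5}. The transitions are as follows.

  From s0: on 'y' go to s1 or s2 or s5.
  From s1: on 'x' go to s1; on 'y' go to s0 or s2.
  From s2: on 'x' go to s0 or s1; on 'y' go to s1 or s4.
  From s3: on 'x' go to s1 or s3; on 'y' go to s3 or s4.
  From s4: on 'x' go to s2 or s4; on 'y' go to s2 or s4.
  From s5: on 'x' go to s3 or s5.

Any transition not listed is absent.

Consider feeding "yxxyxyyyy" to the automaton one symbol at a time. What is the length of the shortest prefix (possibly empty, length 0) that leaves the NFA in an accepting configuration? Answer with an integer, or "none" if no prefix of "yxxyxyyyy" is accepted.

1

Start in {s0}.
Read 'y': s0→{s1, s2, s5}; now {s1, s2, s5}.
None of the earlier sets intersect F, but {s1, s2, s5} does.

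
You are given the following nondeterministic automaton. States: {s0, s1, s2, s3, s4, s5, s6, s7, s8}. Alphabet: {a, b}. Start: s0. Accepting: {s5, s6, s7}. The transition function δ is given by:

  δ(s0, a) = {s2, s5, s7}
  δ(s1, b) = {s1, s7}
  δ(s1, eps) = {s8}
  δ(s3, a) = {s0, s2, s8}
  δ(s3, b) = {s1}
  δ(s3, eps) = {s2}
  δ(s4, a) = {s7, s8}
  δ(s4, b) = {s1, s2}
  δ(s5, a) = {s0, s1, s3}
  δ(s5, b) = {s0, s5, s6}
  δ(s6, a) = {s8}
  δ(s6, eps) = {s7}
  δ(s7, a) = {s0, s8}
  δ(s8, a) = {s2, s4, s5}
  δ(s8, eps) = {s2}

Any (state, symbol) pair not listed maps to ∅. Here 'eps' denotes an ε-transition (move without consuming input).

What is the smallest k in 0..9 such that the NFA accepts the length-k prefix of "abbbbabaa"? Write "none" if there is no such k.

1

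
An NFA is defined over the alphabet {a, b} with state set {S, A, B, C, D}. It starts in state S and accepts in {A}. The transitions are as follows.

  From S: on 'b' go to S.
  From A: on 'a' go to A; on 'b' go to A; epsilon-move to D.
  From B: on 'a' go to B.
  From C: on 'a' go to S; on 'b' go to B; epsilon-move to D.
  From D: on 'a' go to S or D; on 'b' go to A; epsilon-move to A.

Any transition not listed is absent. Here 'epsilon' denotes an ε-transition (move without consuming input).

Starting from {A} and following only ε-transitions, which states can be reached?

Begin with {A}.
ε-move A → D; add D.

{A, D}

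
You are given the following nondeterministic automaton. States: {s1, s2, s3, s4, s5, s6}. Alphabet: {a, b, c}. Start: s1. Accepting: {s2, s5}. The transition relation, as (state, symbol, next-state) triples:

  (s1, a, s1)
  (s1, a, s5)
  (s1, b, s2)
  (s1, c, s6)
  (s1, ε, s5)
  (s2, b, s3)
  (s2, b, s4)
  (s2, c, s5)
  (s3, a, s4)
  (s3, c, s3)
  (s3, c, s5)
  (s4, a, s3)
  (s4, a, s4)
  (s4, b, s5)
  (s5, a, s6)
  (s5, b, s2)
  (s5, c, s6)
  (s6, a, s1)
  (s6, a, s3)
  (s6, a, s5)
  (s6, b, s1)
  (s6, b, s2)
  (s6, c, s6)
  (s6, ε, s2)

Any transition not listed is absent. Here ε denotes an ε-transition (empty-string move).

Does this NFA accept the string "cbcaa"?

Start: ε-closure({s1}) = {s1, s5}.
Read 'c': s1→{s6}, s5→{s6}; union {s6}; ε-closure = {s2, s6}.
Read 'b': s2→{s3, s4}, s6→{s1, s2}; union {s1, s2, s3, s4}; ε-closure = {s1, s2, s3, s4, s5}.
Read 'c': s1→{s6}, s2→{s5}, s3→{s3, s5}, s4→∅, s5→{s6}; union {s3, s5, s6}; ε-closure = {s2, s3, s5, s6}.
Read 'a': s2→∅, s3→{s4}, s5→{s6}, s6→{s1, s3, s5}; union {s1, s3, s4, s5, s6}; ε-closure = {s1, s2, s3, s4, s5, s6}.
Read 'a': s1→{s1, s5}, s2→∅, s3→{s4}, s4→{s3, s4}, s5→{s6}, s6→{s1, s3, s5}; union {s1, s3, s4, s5, s6}; ε-closure = {s1, s2, s3, s4, s5, s6}.
The final set {s1, s2, s3, s4, s5, s6} contains the accepting states s2, s5.

Yes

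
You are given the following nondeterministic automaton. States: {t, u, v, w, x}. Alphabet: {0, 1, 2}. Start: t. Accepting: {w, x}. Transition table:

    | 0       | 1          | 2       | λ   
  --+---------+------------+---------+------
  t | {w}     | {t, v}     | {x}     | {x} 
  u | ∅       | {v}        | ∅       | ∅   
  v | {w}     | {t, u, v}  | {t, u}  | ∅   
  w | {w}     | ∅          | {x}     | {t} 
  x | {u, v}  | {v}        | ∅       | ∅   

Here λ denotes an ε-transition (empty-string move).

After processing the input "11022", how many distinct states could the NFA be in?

1

Start: ε-closure({t}) = {t, x}.
Read '1': {t, x} → {t, v, x}.
Read '1': {t, v, x} → {t, u, v, x}.
Read '0': {t, u, v, x} → {t, u, v, w, x}.
Read '2': {t, u, v, w, x} → {t, u, x}.
Read '2': {t, u, x} → {x}.
That set has 1 state.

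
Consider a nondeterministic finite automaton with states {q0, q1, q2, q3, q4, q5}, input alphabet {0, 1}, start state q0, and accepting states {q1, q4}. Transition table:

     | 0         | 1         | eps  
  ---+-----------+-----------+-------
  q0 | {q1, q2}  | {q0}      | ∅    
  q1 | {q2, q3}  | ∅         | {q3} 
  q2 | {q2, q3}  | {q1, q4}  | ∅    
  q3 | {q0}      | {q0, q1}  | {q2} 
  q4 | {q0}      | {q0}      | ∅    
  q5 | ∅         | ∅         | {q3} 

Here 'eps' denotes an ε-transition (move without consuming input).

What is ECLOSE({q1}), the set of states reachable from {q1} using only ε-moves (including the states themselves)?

{q1, q2, q3}

Begin with {q1}.
ε-move q1 → q3; add q3.
ε-move q3 → q2; add q2.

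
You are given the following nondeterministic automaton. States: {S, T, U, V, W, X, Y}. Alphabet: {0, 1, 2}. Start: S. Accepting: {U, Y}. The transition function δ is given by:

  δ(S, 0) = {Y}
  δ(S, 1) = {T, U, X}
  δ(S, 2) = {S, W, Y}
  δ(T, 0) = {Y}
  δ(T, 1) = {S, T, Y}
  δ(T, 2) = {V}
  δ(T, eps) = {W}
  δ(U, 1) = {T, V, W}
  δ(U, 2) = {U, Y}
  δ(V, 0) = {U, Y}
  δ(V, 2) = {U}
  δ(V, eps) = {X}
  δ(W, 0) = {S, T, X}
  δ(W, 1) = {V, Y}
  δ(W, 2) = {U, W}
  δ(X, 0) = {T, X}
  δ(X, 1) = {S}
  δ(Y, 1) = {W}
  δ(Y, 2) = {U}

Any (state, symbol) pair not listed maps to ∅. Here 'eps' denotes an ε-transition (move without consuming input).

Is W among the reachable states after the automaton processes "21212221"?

Yes

Start in {S}.
Read '2': S→{S, W, Y}; now {S, W, Y}.
Read '1': S→{T, U, X}, W→{V, Y}, Y→{W}; now {T, U, V, W, X, Y}.
Read '2': T→{V}, U→{U, Y}, V→{U}, W→{U, W}, X→∅, Y→{U}; union {U, V, W, Y}; ε-closure = {U, V, W, X, Y}.
Read '1': U→{T, V, W}, V→∅, W→{V, Y}, X→{S}, Y→{W}; union {S, T, V, W, Y}; ε-closure = {S, T, V, W, X, Y}.
Read '2': S→{S, W, Y}, T→{V}, V→{U}, W→{U, W}, X→∅, Y→{U}; union {S, U, V, W, Y}; ε-closure = {S, U, V, W, X, Y}.
Read '2': S→{S, W, Y}, U→{U, Y}, V→{U}, W→{U, W}, X→∅, Y→{U}; now {S, U, W, Y}.
Read '2': S→{S, W, Y}, U→{U, Y}, W→{U, W}, Y→{U}; now {S, U, W, Y}.
Read '1': S→{T, U, X}, U→{T, V, W}, W→{V, Y}, Y→{W}; now {T, U, V, W, X, Y}.
State W is in {T, U, V, W, X, Y}.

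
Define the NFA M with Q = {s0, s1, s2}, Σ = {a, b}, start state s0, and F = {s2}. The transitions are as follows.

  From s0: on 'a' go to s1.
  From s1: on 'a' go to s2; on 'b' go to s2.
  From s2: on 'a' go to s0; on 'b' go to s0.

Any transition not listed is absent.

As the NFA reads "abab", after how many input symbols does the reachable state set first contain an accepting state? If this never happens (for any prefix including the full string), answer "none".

2

Start in {s0}.
Read 'a': {s0} → {s1}.
Read 'b': {s1} → {s2}.
None of the earlier sets intersect F, but {s2} does.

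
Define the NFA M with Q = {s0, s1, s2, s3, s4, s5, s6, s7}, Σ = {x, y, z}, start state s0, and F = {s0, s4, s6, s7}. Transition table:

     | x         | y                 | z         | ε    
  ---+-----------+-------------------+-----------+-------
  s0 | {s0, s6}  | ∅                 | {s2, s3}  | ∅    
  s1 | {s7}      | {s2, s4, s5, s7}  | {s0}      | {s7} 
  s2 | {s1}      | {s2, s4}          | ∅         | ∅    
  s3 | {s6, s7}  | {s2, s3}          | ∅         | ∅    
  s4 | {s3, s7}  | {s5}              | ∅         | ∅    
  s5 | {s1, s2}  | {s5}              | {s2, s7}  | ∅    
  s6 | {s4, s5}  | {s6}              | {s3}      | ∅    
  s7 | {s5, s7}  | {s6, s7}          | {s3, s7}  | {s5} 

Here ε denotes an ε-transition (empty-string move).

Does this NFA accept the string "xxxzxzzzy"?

Yes

Start in {s0}.
Read 'x': {s0} → {s0, s6}.
Read 'x': {s0, s6} → {s0, s4, s5, s6}.
Read 'x': {s0, s4, s5, s6} → {s0, s1, s2, s3, s4, s5, s6, s7}.
Read 'z': {s0, s1, s2, s3, s4, s5, s6, s7} → {s0, s2, s3, s5, s7}.
Read 'x': {s0, s2, s3, s5, s7} → {s0, s1, s2, s5, s6, s7}.
Read 'z': {s0, s1, s2, s5, s6, s7} → {s0, s2, s3, s5, s7}.
Read 'z': {s0, s2, s3, s5, s7} → {s2, s3, s5, s7}.
Read 'z': {s2, s3, s5, s7} → {s2, s3, s5, s7}.
Read 'y': {s2, s3, s5, s7} → {s2, s3, s4, s5, s6, s7}.
The final set {s2, s3, s4, s5, s6, s7} contains the accepting states s4, s6, s7.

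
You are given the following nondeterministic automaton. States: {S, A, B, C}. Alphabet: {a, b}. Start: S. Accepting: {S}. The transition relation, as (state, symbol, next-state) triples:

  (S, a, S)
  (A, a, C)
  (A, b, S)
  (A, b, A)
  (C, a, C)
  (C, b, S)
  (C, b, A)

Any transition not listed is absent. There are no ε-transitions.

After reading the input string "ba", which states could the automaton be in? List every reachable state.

∅

Start in {S}.
Read 'b': {S} → ∅.
The set is empty and remains empty for the remaining 1 symbol.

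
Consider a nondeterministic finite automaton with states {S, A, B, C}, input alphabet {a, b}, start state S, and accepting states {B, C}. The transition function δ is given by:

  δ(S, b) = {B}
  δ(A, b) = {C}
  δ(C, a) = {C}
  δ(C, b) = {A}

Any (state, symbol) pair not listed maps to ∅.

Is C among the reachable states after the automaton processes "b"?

Start in {S}.
Read 'b': {S} → {B}.
State C is not in {B}.

No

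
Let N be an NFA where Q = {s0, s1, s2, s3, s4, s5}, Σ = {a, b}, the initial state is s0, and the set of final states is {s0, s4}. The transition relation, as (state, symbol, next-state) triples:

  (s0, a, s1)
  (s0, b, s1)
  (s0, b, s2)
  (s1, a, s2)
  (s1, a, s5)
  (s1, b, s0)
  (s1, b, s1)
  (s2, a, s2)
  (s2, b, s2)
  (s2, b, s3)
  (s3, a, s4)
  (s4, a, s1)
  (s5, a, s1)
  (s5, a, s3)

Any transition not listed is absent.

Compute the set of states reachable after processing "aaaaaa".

Start in {s0}.
Read 'a': {s0} → {s1}.
Read 'a': {s1} → {s2, s5}.
Read 'a': {s2, s5} → {s1, s2, s3}.
Read 'a': {s1, s2, s3} → {s2, s4, s5}.
Read 'a': {s2, s4, s5} → {s1, s2, s3}.
Read 'a': {s1, s2, s3} → {s2, s4, s5}.

{s2, s4, s5}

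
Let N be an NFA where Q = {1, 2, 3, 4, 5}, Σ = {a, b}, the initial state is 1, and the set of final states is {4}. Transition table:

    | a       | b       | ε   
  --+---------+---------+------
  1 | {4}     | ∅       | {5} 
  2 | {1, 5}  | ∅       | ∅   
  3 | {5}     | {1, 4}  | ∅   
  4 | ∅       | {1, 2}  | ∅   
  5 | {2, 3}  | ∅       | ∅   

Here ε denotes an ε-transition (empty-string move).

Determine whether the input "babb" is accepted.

No

Start: ε-closure({1}) = {1, 5}.
Read 'b': {1, 5} → ∅.
The set is empty and remains empty for the remaining 3 symbols.
The final set ∅ contains no accepting state.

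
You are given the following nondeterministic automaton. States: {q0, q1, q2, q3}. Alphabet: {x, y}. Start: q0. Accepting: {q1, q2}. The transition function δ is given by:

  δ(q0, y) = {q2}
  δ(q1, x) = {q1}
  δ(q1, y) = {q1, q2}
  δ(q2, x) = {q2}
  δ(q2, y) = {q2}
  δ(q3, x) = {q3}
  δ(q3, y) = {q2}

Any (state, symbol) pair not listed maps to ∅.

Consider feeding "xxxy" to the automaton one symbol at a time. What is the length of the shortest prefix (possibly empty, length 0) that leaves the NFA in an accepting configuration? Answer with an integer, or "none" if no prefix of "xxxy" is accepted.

Start in {q0}.
Read 'x': q0→∅; now ∅.
The set is empty and remains empty for the remaining 3 symbols.
No reachable set along the way intersects F.

none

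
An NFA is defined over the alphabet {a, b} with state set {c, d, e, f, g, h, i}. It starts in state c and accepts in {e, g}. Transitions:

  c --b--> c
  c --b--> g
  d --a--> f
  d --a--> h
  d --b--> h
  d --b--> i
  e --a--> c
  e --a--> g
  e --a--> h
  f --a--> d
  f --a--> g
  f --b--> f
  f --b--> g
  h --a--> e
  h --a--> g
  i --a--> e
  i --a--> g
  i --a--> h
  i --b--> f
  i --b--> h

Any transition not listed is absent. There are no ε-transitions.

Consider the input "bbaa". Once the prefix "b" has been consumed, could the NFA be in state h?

Start in {c}.
Read 'b': {c} → {c, g}.
State h is not in {c, g}.

No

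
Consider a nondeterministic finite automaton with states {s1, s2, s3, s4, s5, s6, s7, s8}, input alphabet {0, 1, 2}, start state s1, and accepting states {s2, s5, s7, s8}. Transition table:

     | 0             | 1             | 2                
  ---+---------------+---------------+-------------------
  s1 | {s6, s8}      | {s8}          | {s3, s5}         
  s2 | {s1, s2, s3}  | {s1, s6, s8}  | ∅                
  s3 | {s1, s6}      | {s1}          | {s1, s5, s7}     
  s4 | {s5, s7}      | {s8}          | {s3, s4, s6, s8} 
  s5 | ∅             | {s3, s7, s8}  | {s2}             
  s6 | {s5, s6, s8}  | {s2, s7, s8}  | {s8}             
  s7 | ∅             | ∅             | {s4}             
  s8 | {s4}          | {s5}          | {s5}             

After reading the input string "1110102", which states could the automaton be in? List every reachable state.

{s1, s3, s4, s5, s6, s7, s8}

Start in {s1}.
Read '1': s1→{s8}; now {s8}.
Read '1': s8→{s5}; now {s5}.
Read '1': s5→{s3, s7, s8}; now {s3, s7, s8}.
Read '0': s3→{s1, s6}, s7→∅, s8→{s4}; now {s1, s4, s6}.
Read '1': s1→{s8}, s4→{s8}, s6→{s2, s7, s8}; now {s2, s7, s8}.
Read '0': s2→{s1, s2, s3}, s7→∅, s8→{s4}; now {s1, s2, s3, s4}.
Read '2': s1→{s3, s5}, s2→∅, s3→{s1, s5, s7}, s4→{s3, s4, s6, s8}; now {s1, s3, s4, s5, s6, s7, s8}.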